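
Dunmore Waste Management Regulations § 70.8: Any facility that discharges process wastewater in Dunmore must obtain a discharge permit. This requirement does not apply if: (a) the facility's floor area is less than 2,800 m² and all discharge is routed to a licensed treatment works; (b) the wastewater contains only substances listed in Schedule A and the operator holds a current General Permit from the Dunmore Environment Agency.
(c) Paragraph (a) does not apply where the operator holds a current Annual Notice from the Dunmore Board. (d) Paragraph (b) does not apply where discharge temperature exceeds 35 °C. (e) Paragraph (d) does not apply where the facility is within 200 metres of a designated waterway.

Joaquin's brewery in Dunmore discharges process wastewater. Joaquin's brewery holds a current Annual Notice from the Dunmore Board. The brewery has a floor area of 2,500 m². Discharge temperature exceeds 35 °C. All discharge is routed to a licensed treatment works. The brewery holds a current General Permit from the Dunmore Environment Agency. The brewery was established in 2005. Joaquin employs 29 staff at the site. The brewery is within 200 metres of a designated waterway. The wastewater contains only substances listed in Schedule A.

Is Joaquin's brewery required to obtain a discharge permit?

Exception (a)'s conditions are all satisfied: the facility's floor area is 2,500 m², less than the 2,800 m² limit; discharge is routed to a licensed treatment works. But applying paragraph (c): (c) is triggered — a current Annual Notice is held. (a) is therefore removed.
Exception (b): the wastewater is Schedule-A-only; a current General Permit is held — every condition holds. As to paragraphs (d)–(e): (d) would limit (b) — discharge temperature exceeds 35 °C — but (e) sets (d) aside: (e) operates against (d): the brewery is within 200 m of a designated waterway. (b) remains available.

No — exception (b) applies; Joaquin's brewery is not required to obtain a discharge permit.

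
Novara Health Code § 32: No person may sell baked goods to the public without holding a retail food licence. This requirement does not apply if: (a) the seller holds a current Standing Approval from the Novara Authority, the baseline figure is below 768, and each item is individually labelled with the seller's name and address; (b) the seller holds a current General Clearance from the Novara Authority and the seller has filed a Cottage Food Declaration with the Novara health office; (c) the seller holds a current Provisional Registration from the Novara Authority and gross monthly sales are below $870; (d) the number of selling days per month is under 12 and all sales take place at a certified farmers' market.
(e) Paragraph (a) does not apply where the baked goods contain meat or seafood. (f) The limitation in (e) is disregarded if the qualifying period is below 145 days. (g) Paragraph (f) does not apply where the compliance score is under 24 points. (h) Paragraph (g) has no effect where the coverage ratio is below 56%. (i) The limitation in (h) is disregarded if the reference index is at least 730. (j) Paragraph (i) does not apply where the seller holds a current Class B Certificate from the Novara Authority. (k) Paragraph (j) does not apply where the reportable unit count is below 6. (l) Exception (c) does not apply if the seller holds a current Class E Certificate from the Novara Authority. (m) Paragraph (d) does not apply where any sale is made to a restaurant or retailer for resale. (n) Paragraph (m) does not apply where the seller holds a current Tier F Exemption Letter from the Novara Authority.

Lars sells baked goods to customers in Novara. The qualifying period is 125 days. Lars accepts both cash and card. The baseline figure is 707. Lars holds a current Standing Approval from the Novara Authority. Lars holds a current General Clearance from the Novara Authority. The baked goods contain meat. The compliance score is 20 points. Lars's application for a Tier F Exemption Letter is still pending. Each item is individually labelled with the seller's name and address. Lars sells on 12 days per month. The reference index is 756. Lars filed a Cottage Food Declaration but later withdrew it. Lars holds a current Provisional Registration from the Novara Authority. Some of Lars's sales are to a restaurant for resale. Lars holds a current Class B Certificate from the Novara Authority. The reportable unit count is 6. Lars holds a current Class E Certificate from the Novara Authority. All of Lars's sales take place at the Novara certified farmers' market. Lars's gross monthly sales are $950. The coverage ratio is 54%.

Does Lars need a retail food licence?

All of (a)'s requirements are met (a current Standing Approval is held; the baseline figure is 707, below the 768 limit; items are individually labelled). As to paragraphs (e)–(k): (e) operates (the baked goods contain meat), but is displaced by (f): (f) operates against (e): the qualifying period is 125 days, below the 145 days limit. (g) would limit (f) — the compliance score is 20 points, under the 24 points limit — but (h) sets (g) aside: (h) operates against (g): the coverage ratio is 54%, below the 56% limit. (i) would limit (h) — the reference index is 756, meeting the 730 threshold — but (j) sets (i) aside: (j) operates — a current Class B Certificate is held. (k), which would lift (j), is inapplicable — the reportable unit count is 6, not below 6. So (a) applies.
Exception (b) requires that the seller has filed a Cottage Food Declaration with the Novara health office; but the Cottage Food Declaration was withdrawn, so (b) is unavailable.
Exception (c) fails — gross monthly sales are $950, not below $870.
Exception (d) does not apply: the number of selling days per month is 12, not under 12.

No — exception (a) applies; Lars is not required to hold a retail food licence.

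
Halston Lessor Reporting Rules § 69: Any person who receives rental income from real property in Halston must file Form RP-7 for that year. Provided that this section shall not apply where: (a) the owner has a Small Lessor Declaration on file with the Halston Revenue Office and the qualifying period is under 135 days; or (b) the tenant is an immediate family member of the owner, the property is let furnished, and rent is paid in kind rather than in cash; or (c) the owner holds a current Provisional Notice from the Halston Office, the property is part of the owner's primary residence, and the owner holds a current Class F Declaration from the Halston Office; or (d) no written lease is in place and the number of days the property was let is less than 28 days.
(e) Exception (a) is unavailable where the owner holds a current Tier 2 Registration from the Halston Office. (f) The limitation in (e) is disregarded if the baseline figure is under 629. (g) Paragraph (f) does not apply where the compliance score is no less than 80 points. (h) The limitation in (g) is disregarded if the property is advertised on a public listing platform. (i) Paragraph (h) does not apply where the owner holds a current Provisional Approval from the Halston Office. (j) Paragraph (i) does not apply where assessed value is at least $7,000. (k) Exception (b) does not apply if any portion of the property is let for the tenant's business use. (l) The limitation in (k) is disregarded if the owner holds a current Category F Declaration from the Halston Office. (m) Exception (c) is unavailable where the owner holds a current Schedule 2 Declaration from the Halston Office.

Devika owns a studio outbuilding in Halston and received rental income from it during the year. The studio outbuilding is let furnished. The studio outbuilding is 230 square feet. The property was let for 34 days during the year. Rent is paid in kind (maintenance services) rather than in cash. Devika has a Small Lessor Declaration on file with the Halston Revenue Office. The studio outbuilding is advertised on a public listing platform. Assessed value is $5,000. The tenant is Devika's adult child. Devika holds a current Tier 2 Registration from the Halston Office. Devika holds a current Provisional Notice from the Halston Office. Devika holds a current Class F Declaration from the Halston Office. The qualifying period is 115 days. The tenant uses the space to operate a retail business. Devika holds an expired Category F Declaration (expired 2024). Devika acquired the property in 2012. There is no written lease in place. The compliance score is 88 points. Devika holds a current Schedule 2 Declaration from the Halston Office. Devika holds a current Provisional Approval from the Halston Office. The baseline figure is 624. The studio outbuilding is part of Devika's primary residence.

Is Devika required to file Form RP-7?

Yes — Devika must file Form RP-7.

Exception (a)'s conditions are all satisfied: a Small Lessor Declaration is on file; the qualifying period is 115 days, under the 135 days limit. But: (e) operates against (a): a current Tier 2 Registration is held. (f) is engaged (the baseline figure is 624, under the 629 limit), but is overridden by (g): (g) operates against (f): the compliance score is 88 points, meeting the 80 points threshold. (h) operates (the property is publicly advertised), but is itself disapplied by (i): (i) operates — a current Provisional Approval is held. (j), which would lift (i), is not engaged — assessed value is $5,000, short of $7,000. Exception (a) does not apply.
Exception (b) is satisfied on its face — the tenant is an immediate family member; the property is let furnished; rent is paid in kind. But applying paragraphs (k)–(l): (k) operates against (b): the space is let for business use. (l), which would lift (k), is not triggered — the Category F Declaration is not current. (b) is therefore removed.
Exception (c) is satisfied on its face — a current Provisional Notice is held; the studio outbuilding is part of the primary residence; a current Class F Declaration is held. But: (m) is triggered — a current Schedule 2 Declaration is held. So (c) is unavailable.
Exception (d) does not apply: the number of days the property was let is 34 days, not less than 28 days.
No exception is made out. Devika falls within the general rule.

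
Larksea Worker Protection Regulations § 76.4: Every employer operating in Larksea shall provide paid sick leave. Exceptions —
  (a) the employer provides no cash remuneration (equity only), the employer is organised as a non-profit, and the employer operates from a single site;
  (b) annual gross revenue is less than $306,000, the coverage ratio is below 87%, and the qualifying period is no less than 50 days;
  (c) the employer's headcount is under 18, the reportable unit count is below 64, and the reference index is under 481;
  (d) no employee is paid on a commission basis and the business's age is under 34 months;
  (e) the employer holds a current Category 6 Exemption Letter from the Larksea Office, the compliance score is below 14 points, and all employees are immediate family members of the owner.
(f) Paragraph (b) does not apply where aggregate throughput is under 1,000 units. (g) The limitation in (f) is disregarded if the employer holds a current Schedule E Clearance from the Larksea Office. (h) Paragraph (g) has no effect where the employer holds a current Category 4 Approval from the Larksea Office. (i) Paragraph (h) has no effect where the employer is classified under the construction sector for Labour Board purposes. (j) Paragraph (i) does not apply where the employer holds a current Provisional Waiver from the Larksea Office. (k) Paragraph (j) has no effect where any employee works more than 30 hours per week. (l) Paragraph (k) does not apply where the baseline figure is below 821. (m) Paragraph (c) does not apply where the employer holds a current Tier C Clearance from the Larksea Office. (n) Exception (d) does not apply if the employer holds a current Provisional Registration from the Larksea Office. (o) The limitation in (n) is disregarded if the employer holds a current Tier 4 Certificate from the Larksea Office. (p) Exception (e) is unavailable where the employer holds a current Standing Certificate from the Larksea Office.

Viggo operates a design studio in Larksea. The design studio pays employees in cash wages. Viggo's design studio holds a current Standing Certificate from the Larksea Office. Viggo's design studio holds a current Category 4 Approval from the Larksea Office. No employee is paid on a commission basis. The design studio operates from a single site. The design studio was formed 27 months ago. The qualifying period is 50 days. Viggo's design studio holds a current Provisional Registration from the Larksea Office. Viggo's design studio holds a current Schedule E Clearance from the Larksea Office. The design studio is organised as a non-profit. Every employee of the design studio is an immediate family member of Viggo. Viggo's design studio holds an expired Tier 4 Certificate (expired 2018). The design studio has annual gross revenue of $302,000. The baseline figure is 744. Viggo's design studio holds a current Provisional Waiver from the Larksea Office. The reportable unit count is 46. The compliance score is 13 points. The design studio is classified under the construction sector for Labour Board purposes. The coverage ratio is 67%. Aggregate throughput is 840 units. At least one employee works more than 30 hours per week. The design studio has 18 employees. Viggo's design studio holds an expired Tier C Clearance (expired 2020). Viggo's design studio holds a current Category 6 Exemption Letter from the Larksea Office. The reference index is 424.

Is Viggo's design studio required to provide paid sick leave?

Exception (a) fails — employees are paid cash wages.
Exception (b): annual gross revenue is $302,000, less than the $306,000 limit; the coverage ratio is 67%, below the 87% limit; the qualifying period is 50 days, meeting the 50 days threshold — every condition holds. However, paragraphs (f)–(l) must be considered: (f) applies — aggregate throughput is 840 units, under the 1,000 units limit. (g) would limit (f) — a current Schedule E Clearance is held — but (h) sets (g) aside: (h) operates — a current Category 4 Approval is held. (i) would limit (h) — the design studio is classified under the construction sector — but (j) sets (i) aside: (j) operates — a current Provisional Waiver is held. (k) is engaged (at least one employee exceeds 30 hours/week), but is overridden by (l): (l) is triggered — the baseline figure is 744, below the 821 limit. So (b) is unavailable.
Exception (c) does not apply: the employer's headcount is 18, not under 18.
Exception (d)'s conditions are all satisfied: no employee is paid on commission; the business's age is 27 months, under the 34 months limit. But: (n) operates against (d): a current Provisional Registration is held. (o), which would lift (n), is not triggered — there is no Tier 4 Certificate in force. (d) is therefore removed.
Exception (e)'s conditions are all satisfied: a current Category 6 Exemption Letter is held; the compliance score is 13 points, below the 14 points limit; every employee is an immediate family member. But applying paragraph (p): (p) operates — a current Standing Certificate is held. Exception (e) does not apply.
None of the exceptions is available; § 76.4 applies in full.

Yes — Viggo's design studio must provide paid sick leave.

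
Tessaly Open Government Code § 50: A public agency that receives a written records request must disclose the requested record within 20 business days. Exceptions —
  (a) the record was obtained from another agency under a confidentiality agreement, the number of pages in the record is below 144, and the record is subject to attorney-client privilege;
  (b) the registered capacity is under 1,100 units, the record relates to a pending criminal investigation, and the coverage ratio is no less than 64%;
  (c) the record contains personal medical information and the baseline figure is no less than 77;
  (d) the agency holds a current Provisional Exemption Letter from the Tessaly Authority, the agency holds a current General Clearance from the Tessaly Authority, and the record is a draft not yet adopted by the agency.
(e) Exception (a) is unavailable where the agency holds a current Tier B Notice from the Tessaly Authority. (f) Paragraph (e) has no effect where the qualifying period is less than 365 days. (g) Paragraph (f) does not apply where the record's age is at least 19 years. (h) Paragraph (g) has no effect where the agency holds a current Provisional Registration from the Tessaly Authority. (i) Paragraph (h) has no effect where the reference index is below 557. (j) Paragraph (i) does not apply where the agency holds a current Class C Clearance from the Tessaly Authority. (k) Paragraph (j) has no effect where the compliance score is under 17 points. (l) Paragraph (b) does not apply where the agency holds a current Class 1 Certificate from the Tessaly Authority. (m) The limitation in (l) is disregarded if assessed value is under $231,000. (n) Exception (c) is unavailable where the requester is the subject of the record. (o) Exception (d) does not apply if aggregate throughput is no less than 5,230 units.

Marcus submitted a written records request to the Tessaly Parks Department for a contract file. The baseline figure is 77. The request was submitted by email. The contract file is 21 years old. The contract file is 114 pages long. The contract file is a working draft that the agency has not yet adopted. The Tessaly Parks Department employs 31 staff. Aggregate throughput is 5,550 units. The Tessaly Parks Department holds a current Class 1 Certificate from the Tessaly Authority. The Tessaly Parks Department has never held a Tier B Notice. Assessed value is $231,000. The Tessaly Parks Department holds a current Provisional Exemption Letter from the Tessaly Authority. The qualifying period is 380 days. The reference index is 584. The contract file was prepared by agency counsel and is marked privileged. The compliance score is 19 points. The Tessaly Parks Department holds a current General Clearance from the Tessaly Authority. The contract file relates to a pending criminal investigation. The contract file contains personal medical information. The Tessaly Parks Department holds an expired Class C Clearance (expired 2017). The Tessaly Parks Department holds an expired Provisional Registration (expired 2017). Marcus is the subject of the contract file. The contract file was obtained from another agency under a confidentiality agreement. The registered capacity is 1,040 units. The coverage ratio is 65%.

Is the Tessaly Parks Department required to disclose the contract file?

Exception (a) is satisfied on its face — the contract file was obtained under a confidentiality agreement; the number of pages in the record is 114, below the 144 limit; the contract file is privileged. Considering the limiting provisions: (e) is not triggered — no current Tier B Notice is held. So (a) applies.
Exception (b)'s conditions are all satisfied: the registered capacity is 1,040 units, under the 1,100 units limit; the contract file relates to a pending investigation; the coverage ratio is 65%, meeting the 64% threshold. But: (l) operates against (b): a current Class 1 Certificate is held. (m) is inapplicable (assessed value is $231,000, not under $231,000), so (l) stands. (b) is therefore removed.
Exception (c)'s conditions are all satisfied: the contract file contains personal medical information; the baseline figure is 77, meeting the 77 threshold. However, paragraph (n) must be considered: (n) operates against (c): Marcus is the subject of the contract file. So (c) is unavailable.
Exception (d) is satisfied on its face — a current Provisional Exemption Letter is held; a current General Clearance is held; the contract file is an unadopted draft. But: (o) operates against (d): aggregate throughput is 5,550 units, meeting the 5,230 units threshold. So (d) is unavailable.

No — exception (a) applies; the Tessaly Parks Department is not required to disclose the contract file.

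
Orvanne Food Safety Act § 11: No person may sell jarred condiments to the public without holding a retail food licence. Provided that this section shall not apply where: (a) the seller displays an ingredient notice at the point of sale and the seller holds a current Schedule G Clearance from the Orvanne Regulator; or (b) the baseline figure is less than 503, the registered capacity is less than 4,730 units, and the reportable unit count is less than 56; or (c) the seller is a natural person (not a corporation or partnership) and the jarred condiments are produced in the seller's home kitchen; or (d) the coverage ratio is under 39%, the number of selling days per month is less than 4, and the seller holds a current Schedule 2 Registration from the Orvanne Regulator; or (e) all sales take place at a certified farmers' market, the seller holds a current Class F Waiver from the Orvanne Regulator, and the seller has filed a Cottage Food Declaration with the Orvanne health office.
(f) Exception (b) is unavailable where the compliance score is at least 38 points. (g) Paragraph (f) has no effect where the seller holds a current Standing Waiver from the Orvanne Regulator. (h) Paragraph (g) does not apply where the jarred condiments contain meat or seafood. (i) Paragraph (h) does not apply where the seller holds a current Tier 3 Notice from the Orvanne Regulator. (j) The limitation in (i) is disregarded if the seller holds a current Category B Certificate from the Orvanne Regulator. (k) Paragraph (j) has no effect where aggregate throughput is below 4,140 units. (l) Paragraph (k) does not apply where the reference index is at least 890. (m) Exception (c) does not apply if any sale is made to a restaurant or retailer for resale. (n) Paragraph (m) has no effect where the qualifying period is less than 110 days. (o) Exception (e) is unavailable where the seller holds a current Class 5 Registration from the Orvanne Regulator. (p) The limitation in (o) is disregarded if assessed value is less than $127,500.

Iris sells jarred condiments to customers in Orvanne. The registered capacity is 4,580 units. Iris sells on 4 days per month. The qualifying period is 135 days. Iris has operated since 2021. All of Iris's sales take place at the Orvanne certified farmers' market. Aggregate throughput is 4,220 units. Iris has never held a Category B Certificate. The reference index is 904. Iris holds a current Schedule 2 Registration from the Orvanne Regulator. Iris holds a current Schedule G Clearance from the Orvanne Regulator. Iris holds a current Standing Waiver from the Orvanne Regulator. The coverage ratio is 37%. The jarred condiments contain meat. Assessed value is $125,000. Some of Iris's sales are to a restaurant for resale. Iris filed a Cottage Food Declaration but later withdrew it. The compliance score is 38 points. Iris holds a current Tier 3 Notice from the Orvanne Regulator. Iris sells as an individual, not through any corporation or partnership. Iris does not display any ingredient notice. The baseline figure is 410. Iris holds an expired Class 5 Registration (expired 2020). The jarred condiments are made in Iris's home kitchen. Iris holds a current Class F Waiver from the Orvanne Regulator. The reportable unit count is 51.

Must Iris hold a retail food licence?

Exception (a) requires that the seller displays an ingredient notice at the point of sale; but no ingredient notice is displayed, so (a) is unavailable.
Exception (b) is satisfied on its face — the baseline figure is 410, less than the 503 limit; the registered capacity is 4,580 units, less than the 4,730 units limit; the reportable unit count is 51, less than the 56 limit. Under paragraphs (f)–(l): (f) applies (the compliance score is 38 points, meeting the 38 points threshold), but is displaced by (g): (g) is engaged — a current Standing Waiver is held. (h) would limit (g) — the jarred condiments contain meat — but (i) sets (h) aside: (i) operates — a current Tier 3 Notice is held. (j), which would lift (i), is inapplicable — no current Category B Certificate is held. (b) remains available.
All of (c)'s requirements are met (the seller is a natural person; the jarred condiments are home-kitchen produced). However, paragraphs (m)–(n) must be considered: (m) applies — some sales are to a restaurant for resale. (n), which would lift (m), is not triggered — the qualifying period is 135 days, not less than 110 days. So (c) is unavailable.
Exception (d) does not apply: the number of selling days per month is 4, not less than 4.
Exception (e) fails — the Cottage Food Declaration was withdrawn.

No — exception (b) applies; Iris is not required to hold a retail food licence.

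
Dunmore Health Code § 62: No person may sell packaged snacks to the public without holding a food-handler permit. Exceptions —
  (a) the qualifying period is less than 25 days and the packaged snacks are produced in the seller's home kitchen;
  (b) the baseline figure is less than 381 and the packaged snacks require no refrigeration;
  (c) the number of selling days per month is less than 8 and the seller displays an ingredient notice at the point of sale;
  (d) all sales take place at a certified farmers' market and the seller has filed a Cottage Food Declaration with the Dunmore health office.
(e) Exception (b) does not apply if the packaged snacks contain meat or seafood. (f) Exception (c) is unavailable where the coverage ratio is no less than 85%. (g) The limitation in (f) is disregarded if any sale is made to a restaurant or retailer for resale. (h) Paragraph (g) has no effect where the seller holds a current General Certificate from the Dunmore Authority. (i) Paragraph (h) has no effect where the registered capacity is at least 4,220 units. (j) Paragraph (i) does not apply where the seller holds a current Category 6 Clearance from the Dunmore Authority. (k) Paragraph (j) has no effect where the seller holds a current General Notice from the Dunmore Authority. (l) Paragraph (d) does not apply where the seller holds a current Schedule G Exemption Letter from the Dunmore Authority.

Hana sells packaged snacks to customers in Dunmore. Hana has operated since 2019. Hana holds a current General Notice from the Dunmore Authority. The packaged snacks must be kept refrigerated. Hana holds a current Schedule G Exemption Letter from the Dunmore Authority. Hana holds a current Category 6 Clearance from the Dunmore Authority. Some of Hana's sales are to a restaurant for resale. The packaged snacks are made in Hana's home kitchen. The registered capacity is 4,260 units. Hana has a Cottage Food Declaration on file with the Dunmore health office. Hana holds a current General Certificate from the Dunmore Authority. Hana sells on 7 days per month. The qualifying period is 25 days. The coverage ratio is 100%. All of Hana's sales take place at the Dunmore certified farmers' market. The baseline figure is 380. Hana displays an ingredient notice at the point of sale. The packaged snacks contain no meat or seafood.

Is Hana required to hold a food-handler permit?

Exception (a) requires that the qualifying period is less than 25 days; but the qualifying period is 25 days, not less than 25 days, so (a) is unavailable.
Exception (b) fails — the packaged snacks require refrigeration.
Exception (c) is satisfied on its face — the number of selling days per month is 7, less than the 8 limit; an ingredient notice is displayed. Considering the limiting provisions: (f) would limit (c) — the coverage ratio is 100%, meeting the 85% threshold — but (g) sets (f) aside: (g) is engaged — some sales are to a restaurant for resale. (h) would limit (g) — a current General Certificate is held — but (i) sets (h) aside: (i) operates against (h): the registered capacity is 4,260 units, meeting the 4,220 units threshold. (j) would limit (i) — a current Category 6 Clearance is held — but (k) sets (j) aside: (k) applies — a current General Notice is held. So (c) applies.
All of (d)'s requirements are met (all sales are at a certified farmers' market; a Cottage Food Declaration is on file). Turning to paragraph (l): (l) operates against (d): a current Schedule G Exemption Letter is held. (d) is therefore removed.

No — exception (c) applies; Hana is not required to hold a food-handler permit.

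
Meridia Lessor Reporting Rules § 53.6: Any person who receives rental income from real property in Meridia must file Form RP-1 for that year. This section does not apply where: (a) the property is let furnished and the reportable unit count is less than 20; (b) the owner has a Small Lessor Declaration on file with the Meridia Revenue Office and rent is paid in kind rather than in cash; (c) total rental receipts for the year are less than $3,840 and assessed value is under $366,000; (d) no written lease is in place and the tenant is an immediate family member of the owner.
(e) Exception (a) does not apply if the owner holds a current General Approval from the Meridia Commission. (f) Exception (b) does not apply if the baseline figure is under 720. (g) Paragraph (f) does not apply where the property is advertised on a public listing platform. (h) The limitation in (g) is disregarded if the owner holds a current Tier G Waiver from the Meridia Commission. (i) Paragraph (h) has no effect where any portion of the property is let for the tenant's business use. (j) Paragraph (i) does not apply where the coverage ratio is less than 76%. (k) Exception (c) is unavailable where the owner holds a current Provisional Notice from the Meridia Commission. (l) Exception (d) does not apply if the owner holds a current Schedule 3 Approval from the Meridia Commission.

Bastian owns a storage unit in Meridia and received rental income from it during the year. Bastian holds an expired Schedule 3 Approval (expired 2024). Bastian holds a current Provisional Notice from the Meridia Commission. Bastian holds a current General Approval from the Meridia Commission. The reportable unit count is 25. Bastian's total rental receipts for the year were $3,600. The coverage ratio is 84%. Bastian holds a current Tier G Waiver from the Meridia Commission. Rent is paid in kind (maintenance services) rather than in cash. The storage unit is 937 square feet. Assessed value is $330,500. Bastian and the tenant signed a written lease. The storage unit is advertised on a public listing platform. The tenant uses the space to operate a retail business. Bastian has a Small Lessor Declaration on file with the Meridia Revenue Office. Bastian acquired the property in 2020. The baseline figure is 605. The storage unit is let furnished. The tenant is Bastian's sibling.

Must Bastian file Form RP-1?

No — exception (b) applies; Bastian is not required to file Form RP-1.

Exception (a) requires that the reportable unit count is less than 20; but the reportable unit count is 25, not less than 20, so (a) is unavailable.
All of (b)'s requirements are met (a Small Lessor Declaration is on file; rent is paid in kind). Considering the limiting provisions: (f) is triggered (the baseline figure is 605, under the 720 limit), but is set aside by (g): (g) operates against (f): the property is publicly advertised. (h) would limit (g) — a current Tier G Waiver is held — but (i) sets (h) aside: (i) is engaged — the space is let for business use. (j) is inapplicable (the coverage ratio is 84%, not less than 76%), so (i) stands. So (b) applies.
All of (c)'s requirements are met (total rental receipts for the year are $3,600, less than the $3,840 limit; assessed value is $330,500, under the $366,000 limit). However, paragraph (k) must be considered: (k) operates against (c): a current Provisional Notice is held. (c) is therefore removed.
Exception (d) fails — a written lease is in place.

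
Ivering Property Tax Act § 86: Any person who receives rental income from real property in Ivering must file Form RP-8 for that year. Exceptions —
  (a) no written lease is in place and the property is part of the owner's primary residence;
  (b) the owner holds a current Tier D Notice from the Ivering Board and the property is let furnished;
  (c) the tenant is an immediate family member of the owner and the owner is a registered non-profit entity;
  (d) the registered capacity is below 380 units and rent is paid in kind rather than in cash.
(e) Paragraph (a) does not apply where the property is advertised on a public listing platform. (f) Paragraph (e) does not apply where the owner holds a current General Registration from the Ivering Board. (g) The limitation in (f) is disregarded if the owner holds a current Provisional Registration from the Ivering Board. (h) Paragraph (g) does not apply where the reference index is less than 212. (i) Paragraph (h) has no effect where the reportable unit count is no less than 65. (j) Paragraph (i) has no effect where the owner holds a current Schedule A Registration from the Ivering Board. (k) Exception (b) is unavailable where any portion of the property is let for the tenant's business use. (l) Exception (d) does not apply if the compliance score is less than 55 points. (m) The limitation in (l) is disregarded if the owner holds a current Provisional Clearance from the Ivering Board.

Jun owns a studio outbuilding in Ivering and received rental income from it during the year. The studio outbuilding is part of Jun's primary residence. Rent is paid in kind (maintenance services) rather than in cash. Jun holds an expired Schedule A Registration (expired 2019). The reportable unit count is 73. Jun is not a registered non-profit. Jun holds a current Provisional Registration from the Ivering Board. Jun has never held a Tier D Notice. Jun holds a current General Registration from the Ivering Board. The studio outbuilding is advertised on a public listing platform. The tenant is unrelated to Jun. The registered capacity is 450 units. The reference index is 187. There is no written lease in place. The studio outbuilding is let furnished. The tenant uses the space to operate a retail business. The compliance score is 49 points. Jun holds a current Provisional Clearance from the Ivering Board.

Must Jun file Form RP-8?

Yes — Jun must file Form RP-8.

Exception (a) is satisfied on its face — there is no written lease; the studio outbuilding is part of the primary residence. However, paragraphs (e)–(j) must be considered: (e) operates against (a): the property is publicly advertised. (f) would limit (e) — a current General Registration is held — but (g) sets (f) aside: (g) is triggered — a current Provisional Registration is held. (h) operates (the reference index is 187, less than the 212 limit), but is overridden by (i): (i) applies — the reportable unit count is 73, meeting the 65 threshold. (j) is inapplicable (the Schedule A Registration is not current), so (i) stands. (a) is therefore removed.
Exception (b) does not apply: there is no Tier D Notice in force.
Exception (c) requires that the tenant is an immediate family member of the owner; but the tenant is unrelated to the owner, so (c) is unavailable.
Exception (d) requires that the registered capacity is below 380 units; but the registered capacity is 450 units, not below 380 units, so (d) is unavailable.
No exception is made out. Jun falls within the general rule.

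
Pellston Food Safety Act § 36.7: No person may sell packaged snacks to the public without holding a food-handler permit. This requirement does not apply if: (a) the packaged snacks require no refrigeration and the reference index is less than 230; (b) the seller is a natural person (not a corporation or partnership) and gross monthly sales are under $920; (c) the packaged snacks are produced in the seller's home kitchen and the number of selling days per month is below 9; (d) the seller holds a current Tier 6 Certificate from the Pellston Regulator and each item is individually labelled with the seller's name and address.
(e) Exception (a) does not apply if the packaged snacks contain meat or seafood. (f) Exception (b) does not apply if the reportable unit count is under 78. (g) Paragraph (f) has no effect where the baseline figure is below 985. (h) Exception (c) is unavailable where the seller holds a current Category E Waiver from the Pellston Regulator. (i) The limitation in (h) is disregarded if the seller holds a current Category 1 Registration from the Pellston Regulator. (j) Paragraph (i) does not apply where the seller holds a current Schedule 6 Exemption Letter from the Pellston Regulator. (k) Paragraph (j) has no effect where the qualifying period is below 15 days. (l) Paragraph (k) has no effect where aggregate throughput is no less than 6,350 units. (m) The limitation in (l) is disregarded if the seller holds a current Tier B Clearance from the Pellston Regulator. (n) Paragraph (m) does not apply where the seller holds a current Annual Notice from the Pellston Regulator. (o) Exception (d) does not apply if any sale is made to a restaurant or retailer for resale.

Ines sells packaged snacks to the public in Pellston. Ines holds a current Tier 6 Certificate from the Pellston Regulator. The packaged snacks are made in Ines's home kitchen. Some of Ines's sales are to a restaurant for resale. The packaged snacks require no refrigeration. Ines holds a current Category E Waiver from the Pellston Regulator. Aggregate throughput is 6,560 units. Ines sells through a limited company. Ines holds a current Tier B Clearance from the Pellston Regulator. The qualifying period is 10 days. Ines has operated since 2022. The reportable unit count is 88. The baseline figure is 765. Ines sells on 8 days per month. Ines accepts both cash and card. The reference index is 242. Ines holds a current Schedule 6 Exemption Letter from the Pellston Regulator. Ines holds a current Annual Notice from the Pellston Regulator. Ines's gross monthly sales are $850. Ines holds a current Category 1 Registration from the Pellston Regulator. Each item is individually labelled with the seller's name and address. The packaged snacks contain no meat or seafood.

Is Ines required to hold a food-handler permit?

Yes — Ines must hold a food-handler permit.

Exception (a) fails — the reference index is 242, not less than 230.
Exception (b) requires that the seller is a natural person (not a corporation or partnership); but the seller operates through a limited company, so (b) is unavailable.
Exception (c) is satisfied on its face — the packaged snacks are home-kitchen produced; the number of selling days per month is 8, below the 9 limit. But applying paragraphs (h)–(n): (h) operates against (c): a current Category E Waiver is held. (i) would limit (h) — a current Category 1 Registration is held — but (j) sets (i) aside: (j) operates against (i): a current Schedule 6 Exemption Letter is held. (k) would limit (j) — the qualifying period is 10 days, below the 15 days limit — but (l) sets (k) aside: (l) operates — aggregate throughput is 6,560 units, meeting the 6,350 units threshold. (m) applies (a current Tier B Clearance is held), but is overridden by (n): (n) operates against (m): a current Annual Notice is held. So (c) is unavailable.
Exception (d)'s conditions are all satisfied: a current Tier 6 Certificate is held; items are individually labelled. But applying paragraph (o): (o) operates against (d): some sales are to a restaurant for resale. Exception (d) does not apply.
No exception is made out. Ines falls within the general rule.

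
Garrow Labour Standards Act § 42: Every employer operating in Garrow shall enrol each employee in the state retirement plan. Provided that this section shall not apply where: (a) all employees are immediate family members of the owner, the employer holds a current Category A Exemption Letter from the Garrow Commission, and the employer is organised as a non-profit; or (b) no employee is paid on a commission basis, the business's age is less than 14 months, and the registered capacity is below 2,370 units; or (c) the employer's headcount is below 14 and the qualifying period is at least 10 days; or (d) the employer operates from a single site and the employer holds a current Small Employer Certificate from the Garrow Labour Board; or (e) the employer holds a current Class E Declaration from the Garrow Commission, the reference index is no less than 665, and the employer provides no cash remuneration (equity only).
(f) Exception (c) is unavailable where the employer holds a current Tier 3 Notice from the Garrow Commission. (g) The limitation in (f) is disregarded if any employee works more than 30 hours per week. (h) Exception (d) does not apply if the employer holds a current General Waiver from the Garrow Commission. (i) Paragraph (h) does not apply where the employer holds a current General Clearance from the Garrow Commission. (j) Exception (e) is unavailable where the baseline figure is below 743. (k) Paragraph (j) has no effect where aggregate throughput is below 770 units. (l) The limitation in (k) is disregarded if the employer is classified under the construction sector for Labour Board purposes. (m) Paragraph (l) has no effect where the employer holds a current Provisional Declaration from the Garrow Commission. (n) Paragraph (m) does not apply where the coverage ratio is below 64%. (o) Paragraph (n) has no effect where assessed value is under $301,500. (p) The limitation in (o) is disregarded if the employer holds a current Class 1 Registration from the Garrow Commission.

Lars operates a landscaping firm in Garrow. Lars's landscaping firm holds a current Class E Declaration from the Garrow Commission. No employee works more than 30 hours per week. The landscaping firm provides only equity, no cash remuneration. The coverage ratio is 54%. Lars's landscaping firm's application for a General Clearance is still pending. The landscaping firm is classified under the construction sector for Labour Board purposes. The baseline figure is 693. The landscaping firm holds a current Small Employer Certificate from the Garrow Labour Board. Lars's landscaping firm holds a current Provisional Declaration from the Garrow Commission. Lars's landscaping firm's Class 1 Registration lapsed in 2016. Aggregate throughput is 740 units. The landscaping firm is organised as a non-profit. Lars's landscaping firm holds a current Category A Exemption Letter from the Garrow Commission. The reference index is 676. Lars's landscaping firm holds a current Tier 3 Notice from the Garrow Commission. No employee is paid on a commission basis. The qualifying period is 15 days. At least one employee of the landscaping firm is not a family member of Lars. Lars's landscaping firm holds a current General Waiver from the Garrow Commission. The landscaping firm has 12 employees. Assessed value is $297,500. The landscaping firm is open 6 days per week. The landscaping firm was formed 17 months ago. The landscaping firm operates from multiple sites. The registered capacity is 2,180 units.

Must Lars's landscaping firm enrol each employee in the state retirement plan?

Exception (a) does not apply: at least one employee is not a family member.
Exception (b) does not apply: the business's age is 17 months, not less than 14 months.
Exception (c) is satisfied on its face — the employer's headcount is 12, below the 14 limit; the qualifying period is 15 days, meeting the 10 days threshold. However, paragraphs (f)–(g) must be considered: (f) operates against (c): a current Tier 3 Notice is held. (g), which would lift (f), is not engaged — no employee exceeds 30 hours/week. So (c) is unavailable.
Exception (d) fails — the employer operates from multiple sites.
Exception (e)'s conditions are all satisfied: a current Class E Declaration is held; the reference index is 676, meeting the 665 threshold; remuneration is equity-only. Applying paragraphs (j)–(p): (j) would limit (e) — the baseline figure is 693, below the 743 limit — but (k) sets (j) aside: (k) operates against (j): aggregate throughput is 740 units, below the 770 units limit. (l) would limit (k) — the landscaping firm is classified under the construction sector — but (m) sets (l) aside: (m) is engaged — a current Provisional Declaration is held. (n) would limit (m) — the coverage ratio is 54%, below the 64% limit — but (o) sets (n) aside: (o) is triggered — assessed value is $297,500, under the $301,500 limit. (p) is not triggered (the Class 1 Registration is not current), so (o) stands. (e) remains available.

No — exception (e) applies; Lars's landscaping firm is not required to enrol each employee in the state retirement plan.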